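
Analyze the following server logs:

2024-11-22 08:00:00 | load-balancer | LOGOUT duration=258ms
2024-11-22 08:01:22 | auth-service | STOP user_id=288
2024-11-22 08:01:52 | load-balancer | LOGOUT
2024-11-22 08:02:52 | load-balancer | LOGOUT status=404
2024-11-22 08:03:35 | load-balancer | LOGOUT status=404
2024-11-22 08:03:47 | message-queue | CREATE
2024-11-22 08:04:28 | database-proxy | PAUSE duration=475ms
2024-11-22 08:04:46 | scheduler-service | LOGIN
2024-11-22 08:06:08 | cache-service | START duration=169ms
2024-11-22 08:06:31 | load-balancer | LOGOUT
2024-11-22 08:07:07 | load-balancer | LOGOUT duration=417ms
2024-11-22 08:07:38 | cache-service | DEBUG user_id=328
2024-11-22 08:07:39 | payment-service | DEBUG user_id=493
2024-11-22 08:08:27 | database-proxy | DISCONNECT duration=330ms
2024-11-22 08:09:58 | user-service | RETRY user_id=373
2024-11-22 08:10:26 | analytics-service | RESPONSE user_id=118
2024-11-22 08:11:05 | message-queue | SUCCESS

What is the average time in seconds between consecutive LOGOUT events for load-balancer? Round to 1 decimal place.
85.4

To calculate average interval:

1. Find all LOGOUT events for load-balancer in order
2. Calculate time gaps between consecutive events
3. Compute mean of gaps: 427 / 5 = 85.4 seconds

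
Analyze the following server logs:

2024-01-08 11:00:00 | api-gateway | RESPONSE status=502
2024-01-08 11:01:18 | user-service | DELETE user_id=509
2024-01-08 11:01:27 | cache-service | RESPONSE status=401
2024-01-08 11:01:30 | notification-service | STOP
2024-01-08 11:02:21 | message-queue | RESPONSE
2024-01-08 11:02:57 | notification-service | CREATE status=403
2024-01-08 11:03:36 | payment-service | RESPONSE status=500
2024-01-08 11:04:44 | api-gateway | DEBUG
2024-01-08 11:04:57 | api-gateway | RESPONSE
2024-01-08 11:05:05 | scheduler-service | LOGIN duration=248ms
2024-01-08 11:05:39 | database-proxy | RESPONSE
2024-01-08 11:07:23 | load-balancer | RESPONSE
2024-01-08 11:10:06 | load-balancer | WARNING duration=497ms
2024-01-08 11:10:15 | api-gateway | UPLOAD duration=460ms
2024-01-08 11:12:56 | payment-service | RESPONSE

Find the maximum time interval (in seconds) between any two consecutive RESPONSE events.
333

To find the longest gap:

1. Extract all RESPONSE events in chronological order
2. Calculate time differences between consecutive events
3. Find the maximum difference
4. Longest gap: 333 seconds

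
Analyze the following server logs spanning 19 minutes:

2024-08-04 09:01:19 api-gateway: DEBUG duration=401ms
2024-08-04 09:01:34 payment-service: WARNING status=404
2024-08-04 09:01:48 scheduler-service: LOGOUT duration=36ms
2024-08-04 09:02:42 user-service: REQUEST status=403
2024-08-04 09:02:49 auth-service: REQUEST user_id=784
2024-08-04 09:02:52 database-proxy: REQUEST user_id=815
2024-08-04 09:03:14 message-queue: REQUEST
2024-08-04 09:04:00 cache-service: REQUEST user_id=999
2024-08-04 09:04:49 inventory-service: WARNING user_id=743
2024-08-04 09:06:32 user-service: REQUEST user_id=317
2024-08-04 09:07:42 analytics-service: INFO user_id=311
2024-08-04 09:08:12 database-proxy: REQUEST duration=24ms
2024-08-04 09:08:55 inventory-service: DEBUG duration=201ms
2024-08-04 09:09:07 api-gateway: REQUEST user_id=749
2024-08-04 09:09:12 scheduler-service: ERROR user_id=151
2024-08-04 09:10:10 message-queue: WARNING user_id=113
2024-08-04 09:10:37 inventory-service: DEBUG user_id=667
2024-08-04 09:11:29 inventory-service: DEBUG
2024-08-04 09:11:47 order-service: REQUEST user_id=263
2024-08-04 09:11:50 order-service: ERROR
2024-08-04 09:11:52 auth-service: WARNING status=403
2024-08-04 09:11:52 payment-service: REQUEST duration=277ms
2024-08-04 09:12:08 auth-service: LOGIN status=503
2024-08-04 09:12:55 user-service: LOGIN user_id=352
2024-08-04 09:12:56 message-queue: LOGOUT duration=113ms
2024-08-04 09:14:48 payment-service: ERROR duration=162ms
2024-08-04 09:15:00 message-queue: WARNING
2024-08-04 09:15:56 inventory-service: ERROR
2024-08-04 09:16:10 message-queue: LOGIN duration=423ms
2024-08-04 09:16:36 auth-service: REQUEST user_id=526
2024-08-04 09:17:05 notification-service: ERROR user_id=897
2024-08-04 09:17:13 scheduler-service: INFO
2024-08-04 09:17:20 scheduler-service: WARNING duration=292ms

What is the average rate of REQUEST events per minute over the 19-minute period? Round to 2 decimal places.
0.58

To calculate the rate:

1. Count total REQUEST events: 11
2. Total time period: 19 minutes
3. Rate = 11 / 19 = 0.58 events per minute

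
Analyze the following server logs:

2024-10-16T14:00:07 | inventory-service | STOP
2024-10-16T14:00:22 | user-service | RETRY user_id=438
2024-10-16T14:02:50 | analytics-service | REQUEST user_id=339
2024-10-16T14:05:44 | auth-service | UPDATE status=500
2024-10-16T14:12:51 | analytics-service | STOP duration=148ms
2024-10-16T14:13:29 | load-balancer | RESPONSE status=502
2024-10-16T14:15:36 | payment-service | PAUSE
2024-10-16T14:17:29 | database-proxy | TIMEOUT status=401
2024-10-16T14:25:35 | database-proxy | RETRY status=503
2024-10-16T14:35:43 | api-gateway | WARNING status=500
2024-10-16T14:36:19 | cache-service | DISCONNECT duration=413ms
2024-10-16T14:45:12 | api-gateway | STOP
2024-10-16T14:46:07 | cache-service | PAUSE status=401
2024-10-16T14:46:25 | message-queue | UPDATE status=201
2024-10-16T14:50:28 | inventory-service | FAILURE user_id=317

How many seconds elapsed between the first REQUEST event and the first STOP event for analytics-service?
601

To find the time between events:

1. Locate the first REQUEST event for analytics-service: 2024-10-16T14:02:50
2. Locate the first STOP event for analytics-service: 2024-10-16T14:12:51
3. Calculate the difference: 2024-10-16T14:12:51 - 2024-10-16T14:02:50 = 601 seconds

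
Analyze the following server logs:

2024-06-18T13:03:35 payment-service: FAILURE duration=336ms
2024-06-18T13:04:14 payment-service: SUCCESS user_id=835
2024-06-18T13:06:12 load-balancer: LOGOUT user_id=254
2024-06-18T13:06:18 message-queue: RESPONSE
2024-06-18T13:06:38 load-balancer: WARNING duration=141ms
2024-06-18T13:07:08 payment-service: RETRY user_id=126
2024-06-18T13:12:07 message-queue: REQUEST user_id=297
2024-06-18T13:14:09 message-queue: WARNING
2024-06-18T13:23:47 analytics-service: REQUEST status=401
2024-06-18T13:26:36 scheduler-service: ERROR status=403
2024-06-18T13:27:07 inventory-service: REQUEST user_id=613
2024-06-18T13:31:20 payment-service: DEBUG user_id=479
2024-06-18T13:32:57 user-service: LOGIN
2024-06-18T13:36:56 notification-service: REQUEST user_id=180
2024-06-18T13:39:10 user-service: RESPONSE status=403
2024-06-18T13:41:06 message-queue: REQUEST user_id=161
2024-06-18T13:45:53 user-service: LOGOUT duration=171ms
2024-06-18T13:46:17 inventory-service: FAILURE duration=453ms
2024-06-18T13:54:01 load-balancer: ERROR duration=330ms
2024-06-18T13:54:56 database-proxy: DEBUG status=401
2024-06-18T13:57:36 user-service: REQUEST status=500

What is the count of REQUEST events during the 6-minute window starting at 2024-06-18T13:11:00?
1

To count events in the time window:

1. Window boundaries: 2024-06-18T13:11:00 to 2024-06-18T13:17:00
2. Filter for REQUEST events within this window
3. Count matching events: 1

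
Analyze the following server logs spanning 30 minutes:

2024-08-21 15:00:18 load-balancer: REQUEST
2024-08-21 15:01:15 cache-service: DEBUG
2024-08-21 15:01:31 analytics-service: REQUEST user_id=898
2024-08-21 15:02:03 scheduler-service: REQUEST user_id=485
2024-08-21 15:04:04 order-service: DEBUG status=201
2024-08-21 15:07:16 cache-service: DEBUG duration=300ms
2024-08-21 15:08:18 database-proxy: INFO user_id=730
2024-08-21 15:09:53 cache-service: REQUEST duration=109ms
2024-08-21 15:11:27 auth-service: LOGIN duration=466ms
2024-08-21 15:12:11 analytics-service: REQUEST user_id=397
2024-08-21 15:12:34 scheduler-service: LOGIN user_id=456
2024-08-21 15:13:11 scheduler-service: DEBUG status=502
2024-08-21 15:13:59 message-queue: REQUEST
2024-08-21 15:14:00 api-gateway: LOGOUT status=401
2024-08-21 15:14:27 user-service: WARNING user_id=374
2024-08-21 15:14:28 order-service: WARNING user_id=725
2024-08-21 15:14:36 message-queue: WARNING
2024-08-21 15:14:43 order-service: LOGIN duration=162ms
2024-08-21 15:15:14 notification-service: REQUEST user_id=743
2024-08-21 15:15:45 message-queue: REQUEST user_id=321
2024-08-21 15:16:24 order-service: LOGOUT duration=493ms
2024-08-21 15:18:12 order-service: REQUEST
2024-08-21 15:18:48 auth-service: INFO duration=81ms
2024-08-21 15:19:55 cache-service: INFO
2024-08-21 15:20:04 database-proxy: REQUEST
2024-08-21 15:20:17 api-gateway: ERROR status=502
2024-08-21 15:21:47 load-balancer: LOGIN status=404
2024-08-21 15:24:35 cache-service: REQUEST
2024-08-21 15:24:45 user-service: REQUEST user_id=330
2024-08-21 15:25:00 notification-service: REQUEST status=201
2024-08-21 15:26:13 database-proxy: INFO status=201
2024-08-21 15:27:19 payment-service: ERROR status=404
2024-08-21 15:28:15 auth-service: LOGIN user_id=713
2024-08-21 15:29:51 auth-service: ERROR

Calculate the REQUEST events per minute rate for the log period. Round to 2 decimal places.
0.43

To calculate the rate:

1. Count total REQUEST events: 13
2. Total time period: 30 minutes
3. Rate = 13 / 30 = 0.43 events per minute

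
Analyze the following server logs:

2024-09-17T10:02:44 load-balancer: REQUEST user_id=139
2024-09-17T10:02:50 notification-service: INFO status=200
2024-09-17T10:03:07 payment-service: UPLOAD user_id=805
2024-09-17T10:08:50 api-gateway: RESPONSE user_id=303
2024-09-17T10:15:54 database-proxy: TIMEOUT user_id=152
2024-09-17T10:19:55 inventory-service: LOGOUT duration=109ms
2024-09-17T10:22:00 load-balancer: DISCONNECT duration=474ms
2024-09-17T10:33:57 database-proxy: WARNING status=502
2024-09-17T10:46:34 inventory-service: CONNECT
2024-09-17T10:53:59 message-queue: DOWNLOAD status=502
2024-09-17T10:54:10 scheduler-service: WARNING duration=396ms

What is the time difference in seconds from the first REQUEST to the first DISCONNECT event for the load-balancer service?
1156

To find the time between events:

1. Locate the first REQUEST event for load-balancer: 2024-09-17T10:02:44
2. Locate the first DISCONNECT event for load-balancer: 2024-09-17T10:22:00
3. Calculate the difference: 2024-09-17T10:22:00 - 2024-09-17T10:02:44 = 1156 seconds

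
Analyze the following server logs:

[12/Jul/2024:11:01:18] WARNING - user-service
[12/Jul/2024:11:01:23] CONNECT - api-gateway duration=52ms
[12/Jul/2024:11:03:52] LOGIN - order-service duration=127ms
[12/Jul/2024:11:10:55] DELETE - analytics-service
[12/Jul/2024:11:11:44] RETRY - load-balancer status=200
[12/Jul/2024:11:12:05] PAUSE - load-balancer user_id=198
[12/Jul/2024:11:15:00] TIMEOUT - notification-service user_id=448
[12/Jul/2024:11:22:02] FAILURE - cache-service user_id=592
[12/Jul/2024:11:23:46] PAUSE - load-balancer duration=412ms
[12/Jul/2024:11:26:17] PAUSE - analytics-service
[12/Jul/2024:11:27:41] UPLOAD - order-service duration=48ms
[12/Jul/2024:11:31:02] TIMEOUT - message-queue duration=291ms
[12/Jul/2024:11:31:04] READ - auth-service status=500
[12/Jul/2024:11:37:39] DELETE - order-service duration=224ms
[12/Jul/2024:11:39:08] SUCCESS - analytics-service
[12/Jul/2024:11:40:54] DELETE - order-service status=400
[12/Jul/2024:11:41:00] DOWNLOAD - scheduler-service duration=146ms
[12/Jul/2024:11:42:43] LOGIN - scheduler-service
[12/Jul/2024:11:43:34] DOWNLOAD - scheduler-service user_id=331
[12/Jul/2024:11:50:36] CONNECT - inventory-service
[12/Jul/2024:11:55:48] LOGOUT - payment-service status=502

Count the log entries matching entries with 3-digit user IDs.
4

To find matching entries:

1. Pattern to match: entries with 3-digit user IDs
2. Scan each log entry for the pattern
3. Count matches: 4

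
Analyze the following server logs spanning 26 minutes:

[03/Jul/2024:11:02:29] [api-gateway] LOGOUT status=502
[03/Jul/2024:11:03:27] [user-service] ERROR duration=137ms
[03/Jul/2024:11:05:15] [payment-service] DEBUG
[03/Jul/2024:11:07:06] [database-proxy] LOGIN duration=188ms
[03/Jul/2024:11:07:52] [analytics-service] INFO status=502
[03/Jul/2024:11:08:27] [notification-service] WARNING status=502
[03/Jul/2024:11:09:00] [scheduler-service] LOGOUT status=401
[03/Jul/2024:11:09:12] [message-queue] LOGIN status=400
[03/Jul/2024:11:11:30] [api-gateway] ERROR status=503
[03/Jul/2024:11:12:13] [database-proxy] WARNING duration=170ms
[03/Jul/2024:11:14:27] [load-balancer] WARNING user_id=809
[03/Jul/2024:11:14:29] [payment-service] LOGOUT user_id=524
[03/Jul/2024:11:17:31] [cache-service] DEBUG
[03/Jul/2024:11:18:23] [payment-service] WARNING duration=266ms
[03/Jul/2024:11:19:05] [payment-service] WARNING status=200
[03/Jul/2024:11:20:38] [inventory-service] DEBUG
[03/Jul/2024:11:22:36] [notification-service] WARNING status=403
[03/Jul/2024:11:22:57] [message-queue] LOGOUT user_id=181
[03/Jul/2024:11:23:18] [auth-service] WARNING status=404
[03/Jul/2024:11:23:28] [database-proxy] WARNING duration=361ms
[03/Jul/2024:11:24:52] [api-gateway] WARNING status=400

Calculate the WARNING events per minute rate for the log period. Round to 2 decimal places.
0.35

To calculate the rate:

1. Count total WARNING events: 9
2. Total time period: 26 minutes
3. Rate = 9 / 26 = 0.35 events per minute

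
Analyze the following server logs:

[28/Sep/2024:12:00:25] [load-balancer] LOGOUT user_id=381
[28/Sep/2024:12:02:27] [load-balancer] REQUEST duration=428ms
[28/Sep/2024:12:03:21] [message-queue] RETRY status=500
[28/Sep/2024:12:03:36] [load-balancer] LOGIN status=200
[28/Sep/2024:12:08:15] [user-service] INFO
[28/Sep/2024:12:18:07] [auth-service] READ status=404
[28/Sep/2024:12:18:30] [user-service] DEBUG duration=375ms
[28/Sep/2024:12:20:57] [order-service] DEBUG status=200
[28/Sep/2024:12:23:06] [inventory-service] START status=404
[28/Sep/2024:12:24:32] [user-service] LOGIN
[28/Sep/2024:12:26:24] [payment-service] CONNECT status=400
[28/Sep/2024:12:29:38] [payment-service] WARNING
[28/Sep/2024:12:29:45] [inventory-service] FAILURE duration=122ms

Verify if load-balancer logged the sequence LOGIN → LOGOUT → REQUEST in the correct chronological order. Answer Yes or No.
No

To verify sequence order:

1. Find all events in sequence LOGIN → LOGOUT → REQUEST for load-balancer
2. Extract their timestamps
3. Check if timestamps are in ascending order
4. Result: No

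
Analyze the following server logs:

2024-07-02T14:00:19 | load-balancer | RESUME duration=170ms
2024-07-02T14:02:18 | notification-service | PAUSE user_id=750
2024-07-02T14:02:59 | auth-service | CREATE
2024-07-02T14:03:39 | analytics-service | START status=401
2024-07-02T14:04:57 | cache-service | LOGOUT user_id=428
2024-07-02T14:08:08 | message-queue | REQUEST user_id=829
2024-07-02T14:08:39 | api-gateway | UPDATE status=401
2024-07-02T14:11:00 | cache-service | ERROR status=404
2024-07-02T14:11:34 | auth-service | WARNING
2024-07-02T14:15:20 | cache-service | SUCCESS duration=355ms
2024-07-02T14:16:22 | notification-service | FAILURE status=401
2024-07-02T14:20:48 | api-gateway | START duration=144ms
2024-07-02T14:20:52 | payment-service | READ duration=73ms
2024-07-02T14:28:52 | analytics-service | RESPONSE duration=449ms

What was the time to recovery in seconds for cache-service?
260

To calculate recovery time:

1. Find ERROR event for cache-service: 2024-07-02T14:11:00
2. Find next SUCCESS event for cache-service: 2024-07-02T14:15:20
3. Recovery time: 2024-07-02T14:15:20 - 2024-07-02T14:11:00 = 260 seconds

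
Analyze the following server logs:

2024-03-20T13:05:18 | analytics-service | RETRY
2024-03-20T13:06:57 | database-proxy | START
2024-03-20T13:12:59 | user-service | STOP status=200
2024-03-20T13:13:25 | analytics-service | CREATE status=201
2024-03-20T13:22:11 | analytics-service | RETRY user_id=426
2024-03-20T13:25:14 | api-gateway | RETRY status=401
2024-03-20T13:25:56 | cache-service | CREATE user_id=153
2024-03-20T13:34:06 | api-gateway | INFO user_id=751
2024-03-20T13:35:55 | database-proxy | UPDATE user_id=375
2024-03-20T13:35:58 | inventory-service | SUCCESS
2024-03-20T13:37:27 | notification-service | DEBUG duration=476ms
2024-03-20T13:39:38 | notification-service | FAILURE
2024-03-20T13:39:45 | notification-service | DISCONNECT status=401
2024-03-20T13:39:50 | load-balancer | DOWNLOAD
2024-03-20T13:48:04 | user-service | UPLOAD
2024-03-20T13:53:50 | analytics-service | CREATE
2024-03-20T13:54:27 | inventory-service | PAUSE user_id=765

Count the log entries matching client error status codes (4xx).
2

To find matching entries:

1. Pattern to match: client error status codes (4xx)
2. Scan each log entry for the pattern
3. Count matches: 2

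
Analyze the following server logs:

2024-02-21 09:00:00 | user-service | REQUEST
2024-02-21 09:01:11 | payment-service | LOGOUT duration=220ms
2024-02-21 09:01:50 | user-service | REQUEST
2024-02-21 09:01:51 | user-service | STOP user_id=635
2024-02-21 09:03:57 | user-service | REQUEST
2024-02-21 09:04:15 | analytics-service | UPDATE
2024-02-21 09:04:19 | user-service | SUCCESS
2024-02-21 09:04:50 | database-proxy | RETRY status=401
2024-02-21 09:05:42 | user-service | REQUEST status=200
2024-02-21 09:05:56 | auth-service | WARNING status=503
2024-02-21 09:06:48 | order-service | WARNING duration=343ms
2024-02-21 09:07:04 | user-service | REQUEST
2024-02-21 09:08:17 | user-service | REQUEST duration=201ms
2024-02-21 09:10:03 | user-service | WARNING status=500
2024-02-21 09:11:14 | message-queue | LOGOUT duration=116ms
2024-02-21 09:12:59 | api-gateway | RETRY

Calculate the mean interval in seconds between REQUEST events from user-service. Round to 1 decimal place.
99.4

To calculate average interval:

1. Find all REQUEST events for user-service in order
2. Calculate time gaps between consecutive events
3. Compute mean of gaps: 497 / 5 = 99.4 seconds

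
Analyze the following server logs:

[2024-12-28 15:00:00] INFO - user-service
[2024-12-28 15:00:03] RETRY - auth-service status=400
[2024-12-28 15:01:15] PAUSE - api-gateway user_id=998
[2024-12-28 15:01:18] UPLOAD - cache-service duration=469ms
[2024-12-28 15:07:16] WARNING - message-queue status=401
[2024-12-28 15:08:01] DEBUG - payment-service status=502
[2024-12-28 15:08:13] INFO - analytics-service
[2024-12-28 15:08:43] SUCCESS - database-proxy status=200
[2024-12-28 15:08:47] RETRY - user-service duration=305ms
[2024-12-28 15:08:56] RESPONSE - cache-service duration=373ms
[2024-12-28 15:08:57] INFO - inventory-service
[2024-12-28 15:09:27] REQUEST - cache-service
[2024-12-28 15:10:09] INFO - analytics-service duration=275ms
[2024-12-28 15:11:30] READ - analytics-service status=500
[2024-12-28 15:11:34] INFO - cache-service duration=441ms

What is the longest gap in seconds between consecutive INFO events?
493

To find the longest gap:

1. Extract all INFO events in chronological order
2. Calculate time differences between consecutive events
3. Find the maximum difference
4. Longest gap: 493 seconds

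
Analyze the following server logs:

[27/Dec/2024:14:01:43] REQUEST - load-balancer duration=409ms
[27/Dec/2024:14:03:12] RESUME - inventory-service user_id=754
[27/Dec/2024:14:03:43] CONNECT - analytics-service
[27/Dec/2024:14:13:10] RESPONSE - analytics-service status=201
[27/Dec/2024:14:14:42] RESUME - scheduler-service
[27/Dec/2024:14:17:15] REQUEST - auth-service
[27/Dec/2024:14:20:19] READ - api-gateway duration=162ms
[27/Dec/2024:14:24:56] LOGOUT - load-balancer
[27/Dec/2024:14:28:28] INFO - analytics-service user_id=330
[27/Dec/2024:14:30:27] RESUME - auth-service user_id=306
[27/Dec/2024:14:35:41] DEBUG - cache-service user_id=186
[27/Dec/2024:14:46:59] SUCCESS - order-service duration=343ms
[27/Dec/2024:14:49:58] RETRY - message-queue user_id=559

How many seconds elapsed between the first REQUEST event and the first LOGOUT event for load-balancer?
1393

To find the time between events:

1. Locate the first REQUEST event for load-balancer: 27/Dec/2024:14:01:43
2. Locate the first LOGOUT event for load-balancer: 27/Dec/2024:14:24:56
3. Calculate the difference: 27/Dec/2024:14:24:56 - 27/Dec/2024:14:01:43 = 1393 seconds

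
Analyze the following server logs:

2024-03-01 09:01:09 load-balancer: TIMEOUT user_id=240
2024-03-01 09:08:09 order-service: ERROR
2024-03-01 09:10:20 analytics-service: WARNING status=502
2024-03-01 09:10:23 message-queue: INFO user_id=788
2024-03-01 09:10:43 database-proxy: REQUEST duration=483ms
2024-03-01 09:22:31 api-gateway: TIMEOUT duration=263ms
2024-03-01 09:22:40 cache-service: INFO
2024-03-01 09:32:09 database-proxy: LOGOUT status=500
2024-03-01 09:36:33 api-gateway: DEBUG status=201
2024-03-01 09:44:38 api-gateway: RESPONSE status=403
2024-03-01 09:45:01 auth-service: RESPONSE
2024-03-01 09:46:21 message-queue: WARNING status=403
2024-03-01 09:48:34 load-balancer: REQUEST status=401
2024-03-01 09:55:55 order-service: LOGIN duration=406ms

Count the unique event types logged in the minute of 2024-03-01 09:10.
3

To count unique event types:

1. Filter events in the minute starting at 2024-03-01 09:10
2. Extract event types from matching entries
3. Count unique types: 3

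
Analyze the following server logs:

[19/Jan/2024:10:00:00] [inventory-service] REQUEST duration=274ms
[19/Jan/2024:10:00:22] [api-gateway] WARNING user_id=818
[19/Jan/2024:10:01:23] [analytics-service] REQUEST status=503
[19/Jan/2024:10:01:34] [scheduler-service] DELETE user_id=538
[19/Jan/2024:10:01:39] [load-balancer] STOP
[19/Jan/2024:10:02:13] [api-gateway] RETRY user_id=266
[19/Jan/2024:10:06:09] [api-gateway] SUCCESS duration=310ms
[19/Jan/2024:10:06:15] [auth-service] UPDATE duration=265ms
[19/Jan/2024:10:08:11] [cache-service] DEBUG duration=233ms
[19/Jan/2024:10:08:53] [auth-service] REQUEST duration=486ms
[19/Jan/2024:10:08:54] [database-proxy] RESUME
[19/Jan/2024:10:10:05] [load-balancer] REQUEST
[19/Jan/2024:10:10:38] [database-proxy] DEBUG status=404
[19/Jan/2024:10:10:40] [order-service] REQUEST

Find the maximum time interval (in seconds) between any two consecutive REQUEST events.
450

To find the longest gap:

1. Extract all REQUEST events in chronological order
2. Calculate time differences between consecutive events
3. Find the maximum difference
4. Longest gap: 450 seconds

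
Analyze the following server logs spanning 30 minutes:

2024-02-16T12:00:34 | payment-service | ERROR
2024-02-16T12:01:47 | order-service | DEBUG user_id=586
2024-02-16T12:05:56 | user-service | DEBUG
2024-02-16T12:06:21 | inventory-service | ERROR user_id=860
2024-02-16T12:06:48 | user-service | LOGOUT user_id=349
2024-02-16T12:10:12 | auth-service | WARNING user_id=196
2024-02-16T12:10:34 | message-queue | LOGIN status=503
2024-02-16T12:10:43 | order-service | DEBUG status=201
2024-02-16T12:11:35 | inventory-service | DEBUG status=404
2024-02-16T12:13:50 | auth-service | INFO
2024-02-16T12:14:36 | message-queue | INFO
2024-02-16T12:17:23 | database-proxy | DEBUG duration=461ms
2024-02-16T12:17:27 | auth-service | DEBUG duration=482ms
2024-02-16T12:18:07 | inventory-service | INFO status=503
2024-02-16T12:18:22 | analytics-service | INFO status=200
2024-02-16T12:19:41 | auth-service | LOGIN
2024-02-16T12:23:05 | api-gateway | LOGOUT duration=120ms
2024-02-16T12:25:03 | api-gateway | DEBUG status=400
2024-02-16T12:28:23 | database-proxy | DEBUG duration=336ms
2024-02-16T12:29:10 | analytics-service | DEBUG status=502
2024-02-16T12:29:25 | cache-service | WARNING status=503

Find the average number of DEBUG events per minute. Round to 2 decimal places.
0.3

To calculate the rate:

1. Count total DEBUG events: 9
2. Total time period: 30 minutes
3. Rate = 9 / 30 = 0.3 events per minute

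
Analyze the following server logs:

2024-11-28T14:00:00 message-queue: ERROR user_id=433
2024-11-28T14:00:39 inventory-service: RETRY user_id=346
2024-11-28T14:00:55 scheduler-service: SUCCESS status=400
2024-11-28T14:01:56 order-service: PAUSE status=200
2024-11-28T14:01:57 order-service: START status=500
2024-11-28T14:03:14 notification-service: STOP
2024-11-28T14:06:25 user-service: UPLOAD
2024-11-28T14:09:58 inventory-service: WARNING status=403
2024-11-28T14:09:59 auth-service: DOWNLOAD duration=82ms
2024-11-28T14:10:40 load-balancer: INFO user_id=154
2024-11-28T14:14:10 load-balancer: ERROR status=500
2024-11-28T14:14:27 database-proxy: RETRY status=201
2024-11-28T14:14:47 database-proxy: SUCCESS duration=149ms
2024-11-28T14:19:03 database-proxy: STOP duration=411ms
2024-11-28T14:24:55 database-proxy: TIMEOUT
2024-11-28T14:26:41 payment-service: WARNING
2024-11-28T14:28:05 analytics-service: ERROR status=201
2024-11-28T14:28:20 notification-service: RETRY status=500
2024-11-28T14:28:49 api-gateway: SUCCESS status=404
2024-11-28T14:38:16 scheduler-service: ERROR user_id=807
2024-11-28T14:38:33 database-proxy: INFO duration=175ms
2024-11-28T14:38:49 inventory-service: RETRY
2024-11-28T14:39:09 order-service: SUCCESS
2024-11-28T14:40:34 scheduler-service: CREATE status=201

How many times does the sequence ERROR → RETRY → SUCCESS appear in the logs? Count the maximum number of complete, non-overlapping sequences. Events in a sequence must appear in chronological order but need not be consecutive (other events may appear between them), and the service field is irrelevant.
4

To count sequences:

1. Look for pattern: ERROR → RETRY → SUCCESS
2. Greedily scan the log in chronological order, matching each sequence element in turn (ignoring service)
3. Each time the full pattern completes, increment the count and restart matching from the next event
4. Complete non-overlapping sequences found: 4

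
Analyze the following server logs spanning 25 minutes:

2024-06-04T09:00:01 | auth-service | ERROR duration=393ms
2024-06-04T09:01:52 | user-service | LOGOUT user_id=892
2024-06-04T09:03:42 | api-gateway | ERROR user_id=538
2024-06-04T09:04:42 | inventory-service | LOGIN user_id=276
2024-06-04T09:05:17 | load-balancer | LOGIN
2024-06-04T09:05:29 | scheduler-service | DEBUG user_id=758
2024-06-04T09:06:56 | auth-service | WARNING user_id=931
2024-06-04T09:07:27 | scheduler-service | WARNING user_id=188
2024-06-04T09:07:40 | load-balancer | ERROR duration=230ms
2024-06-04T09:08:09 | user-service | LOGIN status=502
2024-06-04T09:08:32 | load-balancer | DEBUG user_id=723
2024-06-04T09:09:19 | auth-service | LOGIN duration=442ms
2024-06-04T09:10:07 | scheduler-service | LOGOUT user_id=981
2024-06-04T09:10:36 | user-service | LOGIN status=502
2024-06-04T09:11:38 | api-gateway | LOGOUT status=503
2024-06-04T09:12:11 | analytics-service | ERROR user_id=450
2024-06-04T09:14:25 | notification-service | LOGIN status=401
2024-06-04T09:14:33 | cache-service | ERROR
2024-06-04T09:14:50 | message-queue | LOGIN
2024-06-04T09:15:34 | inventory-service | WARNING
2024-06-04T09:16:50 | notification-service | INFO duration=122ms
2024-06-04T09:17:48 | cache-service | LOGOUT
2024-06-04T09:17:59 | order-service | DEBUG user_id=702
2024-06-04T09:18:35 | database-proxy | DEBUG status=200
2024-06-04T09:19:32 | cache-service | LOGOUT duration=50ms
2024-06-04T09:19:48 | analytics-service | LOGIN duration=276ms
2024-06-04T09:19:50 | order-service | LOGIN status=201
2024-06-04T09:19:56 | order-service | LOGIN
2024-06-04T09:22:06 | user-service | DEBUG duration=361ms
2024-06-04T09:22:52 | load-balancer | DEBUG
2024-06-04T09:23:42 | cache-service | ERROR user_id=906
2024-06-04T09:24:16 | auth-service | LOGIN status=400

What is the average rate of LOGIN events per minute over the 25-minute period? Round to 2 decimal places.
0.44

To calculate the rate:

1. Count total LOGIN events: 11
2. Total time period: 25 minutes
3. Rate = 11 / 25 = 0.44 events per minute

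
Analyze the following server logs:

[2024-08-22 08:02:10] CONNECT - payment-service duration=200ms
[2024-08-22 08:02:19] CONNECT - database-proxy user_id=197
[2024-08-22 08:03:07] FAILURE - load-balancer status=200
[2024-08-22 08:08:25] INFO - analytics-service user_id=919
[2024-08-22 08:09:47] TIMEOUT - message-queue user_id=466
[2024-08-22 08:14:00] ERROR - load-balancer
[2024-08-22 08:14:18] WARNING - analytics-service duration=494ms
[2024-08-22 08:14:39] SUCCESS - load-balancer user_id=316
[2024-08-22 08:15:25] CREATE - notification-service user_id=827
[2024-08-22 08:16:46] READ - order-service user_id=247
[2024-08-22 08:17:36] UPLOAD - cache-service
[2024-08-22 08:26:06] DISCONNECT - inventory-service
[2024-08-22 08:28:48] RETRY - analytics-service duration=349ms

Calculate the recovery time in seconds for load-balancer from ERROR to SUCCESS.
39

To calculate recovery time:

1. Find ERROR event for load-balancer: 2024-08-22 08:14:00
2. Find next SUCCESS event for load-balancer: 2024-08-22 08:14:39
3. Recovery time: 2024-08-22 08:14:39 - 2024-08-22 08:14:00 = 39 seconds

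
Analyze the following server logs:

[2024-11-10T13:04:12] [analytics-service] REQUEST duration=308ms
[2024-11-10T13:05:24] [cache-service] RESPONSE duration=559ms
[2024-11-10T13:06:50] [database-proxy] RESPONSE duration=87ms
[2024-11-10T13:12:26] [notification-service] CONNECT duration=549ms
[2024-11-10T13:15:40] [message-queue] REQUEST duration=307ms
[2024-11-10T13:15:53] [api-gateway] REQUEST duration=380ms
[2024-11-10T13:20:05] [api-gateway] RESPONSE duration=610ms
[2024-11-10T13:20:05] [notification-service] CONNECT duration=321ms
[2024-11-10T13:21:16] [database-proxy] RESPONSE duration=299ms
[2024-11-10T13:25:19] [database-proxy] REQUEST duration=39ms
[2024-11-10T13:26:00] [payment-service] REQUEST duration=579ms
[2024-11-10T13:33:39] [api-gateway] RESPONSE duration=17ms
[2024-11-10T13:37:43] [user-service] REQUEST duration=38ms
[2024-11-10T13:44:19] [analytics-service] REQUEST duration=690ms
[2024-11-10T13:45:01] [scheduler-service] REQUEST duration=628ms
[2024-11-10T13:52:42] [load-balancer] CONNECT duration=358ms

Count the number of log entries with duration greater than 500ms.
6

To count timeouts:

1. Threshold: 500ms
2. Extract duration from each log entry
3. Count entries where duration > 500
4. Timeout count: 6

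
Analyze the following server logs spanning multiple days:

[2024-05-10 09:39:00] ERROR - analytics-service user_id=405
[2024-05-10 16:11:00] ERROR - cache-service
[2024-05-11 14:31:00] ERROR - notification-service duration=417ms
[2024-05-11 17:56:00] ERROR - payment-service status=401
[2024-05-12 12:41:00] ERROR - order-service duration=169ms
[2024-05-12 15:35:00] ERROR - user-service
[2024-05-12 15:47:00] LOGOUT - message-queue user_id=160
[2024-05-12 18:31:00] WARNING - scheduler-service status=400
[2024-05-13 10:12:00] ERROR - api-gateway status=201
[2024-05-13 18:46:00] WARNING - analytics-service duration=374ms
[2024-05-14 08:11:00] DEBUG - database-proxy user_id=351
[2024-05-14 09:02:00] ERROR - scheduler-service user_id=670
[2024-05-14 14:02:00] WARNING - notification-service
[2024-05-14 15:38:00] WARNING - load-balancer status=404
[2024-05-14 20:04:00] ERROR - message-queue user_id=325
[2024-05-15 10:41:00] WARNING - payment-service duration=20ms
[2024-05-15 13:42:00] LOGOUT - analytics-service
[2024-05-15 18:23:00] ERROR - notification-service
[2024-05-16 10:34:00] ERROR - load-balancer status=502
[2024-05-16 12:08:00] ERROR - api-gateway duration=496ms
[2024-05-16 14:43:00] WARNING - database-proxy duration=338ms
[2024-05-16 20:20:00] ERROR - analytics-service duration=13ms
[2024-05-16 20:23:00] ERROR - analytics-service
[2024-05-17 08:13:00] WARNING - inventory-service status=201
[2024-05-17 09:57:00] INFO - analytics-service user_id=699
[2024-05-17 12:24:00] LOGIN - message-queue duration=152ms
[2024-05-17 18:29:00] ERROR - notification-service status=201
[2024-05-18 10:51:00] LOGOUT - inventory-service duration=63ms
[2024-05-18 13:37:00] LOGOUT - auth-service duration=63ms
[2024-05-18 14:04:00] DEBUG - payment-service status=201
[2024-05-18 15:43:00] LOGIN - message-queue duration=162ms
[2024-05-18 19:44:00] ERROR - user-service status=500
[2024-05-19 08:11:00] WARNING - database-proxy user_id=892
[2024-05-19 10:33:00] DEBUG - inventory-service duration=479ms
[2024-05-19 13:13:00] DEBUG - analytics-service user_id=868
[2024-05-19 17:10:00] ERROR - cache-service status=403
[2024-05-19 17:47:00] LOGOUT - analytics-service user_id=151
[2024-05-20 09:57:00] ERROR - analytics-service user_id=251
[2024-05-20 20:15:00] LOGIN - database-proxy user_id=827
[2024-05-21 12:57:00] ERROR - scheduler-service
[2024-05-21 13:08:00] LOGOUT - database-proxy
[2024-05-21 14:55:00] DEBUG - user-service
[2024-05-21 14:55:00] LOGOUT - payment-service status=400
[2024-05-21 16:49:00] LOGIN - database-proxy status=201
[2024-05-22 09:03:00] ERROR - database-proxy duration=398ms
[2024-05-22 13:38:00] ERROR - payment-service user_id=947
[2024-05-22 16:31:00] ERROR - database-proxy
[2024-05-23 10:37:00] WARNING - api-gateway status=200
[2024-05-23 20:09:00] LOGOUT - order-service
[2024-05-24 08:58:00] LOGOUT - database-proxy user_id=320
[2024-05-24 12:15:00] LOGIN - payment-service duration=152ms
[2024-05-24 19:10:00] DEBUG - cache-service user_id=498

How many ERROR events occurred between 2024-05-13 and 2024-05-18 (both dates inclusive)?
10

To filter by date range:

1. Date range: 2024-05-13 through 2024-05-18, both dates inclusive
2. Filter for ERROR events whose date falls in this range
3. Count matching events: 10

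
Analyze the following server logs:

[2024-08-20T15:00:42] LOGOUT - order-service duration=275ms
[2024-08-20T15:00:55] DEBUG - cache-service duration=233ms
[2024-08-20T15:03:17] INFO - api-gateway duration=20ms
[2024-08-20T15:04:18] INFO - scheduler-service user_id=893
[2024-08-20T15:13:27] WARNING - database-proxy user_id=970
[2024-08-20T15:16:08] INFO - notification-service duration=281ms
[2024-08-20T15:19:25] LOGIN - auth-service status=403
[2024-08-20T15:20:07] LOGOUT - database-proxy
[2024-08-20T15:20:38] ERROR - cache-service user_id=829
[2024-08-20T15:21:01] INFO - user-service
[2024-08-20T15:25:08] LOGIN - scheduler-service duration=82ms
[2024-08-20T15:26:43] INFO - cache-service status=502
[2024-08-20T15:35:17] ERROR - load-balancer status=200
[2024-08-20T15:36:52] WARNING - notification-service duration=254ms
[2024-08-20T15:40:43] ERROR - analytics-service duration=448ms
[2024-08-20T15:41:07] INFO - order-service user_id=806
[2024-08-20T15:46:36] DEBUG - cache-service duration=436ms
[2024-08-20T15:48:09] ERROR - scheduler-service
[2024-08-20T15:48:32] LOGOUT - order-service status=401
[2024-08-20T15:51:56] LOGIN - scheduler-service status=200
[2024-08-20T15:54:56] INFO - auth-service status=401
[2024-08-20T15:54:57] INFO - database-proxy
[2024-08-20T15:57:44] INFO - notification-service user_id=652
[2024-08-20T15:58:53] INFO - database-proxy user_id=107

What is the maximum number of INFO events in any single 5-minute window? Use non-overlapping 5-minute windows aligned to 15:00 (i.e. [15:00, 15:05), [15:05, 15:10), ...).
2

To find the burst window:

1. Divide the log period into non-overlapping 5-minute windows starting at 15:00
2. Count INFO events in each window
3. Find the window with maximum count
4. Maximum events in a window: 2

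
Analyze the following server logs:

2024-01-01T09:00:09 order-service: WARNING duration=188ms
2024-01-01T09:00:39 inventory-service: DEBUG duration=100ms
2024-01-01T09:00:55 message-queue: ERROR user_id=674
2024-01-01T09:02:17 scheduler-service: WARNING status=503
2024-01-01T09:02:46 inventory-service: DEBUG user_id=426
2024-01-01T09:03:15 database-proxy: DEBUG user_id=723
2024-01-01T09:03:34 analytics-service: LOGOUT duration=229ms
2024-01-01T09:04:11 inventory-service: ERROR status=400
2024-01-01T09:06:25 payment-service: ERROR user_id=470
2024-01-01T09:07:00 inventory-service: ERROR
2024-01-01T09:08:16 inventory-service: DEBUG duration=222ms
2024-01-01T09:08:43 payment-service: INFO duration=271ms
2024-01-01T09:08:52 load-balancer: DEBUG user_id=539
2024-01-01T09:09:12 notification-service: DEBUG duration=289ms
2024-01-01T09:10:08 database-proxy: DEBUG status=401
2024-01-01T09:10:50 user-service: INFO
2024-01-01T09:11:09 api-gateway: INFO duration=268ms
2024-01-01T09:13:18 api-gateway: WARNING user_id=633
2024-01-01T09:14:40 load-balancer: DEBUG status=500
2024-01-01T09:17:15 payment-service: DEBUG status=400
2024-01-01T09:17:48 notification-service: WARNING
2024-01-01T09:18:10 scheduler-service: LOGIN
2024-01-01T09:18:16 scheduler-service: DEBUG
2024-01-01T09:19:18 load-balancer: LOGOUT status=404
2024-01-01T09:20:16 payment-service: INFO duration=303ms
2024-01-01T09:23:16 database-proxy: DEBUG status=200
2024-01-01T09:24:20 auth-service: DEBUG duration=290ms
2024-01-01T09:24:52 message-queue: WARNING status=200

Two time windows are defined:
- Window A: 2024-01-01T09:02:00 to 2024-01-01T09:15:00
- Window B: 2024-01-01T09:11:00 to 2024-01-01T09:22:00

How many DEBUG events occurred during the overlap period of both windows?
1

To find overlap events:

1. Window A: 2024-01-01T09:02:00 to 2024-01-01T09:15:00
2. Window B: 2024-01-01T09:11:00 to 2024-01-01T09:22:00
3. Overlap period: 2024-01-01T09:11:00 to 2024-01-01T09:15:00
4. Count DEBUG events in overlap: 1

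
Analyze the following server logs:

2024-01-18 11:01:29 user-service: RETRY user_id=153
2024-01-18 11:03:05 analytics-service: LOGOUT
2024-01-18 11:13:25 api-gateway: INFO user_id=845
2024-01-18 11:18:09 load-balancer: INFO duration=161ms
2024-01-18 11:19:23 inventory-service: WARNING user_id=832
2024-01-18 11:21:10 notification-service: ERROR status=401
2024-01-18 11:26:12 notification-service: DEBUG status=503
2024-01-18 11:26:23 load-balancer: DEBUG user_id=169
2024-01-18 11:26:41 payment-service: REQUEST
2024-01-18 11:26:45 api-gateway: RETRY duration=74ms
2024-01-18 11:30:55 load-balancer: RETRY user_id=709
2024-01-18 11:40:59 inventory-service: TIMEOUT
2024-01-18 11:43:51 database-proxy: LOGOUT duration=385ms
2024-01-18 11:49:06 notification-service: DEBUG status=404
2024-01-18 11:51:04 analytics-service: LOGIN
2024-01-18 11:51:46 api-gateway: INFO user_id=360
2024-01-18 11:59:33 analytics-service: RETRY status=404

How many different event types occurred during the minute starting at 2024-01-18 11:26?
3

To count unique event types:

1. Filter events in the minute starting at 2024-01-18 11:26
2. Extract event types from matching entries
3. Count unique types: 3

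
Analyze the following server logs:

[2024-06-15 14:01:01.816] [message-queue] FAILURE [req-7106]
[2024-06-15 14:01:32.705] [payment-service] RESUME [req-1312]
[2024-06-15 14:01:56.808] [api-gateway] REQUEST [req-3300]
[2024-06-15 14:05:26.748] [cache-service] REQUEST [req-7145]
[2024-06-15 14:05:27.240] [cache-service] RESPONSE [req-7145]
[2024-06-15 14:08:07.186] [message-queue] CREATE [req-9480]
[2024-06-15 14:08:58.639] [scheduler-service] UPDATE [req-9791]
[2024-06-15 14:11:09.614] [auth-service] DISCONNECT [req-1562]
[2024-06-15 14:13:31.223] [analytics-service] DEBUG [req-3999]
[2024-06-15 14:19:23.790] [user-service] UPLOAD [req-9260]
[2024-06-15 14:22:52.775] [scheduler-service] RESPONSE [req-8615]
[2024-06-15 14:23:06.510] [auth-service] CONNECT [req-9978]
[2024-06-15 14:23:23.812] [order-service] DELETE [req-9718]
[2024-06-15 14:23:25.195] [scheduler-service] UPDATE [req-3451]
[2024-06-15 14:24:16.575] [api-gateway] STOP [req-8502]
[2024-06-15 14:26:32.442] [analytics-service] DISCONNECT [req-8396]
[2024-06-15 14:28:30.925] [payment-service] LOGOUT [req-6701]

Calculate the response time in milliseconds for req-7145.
492

To calculate latency:

1. Find REQUEST with id req-7145: 2024-06-15 14:05:26.748
2. Find RESPONSE with id req-7145: 2024-06-15 14:05:27.240
3. Latency: 2024-06-15 14:05:27.240 - 2024-06-15 14:05:26.748 = 492ms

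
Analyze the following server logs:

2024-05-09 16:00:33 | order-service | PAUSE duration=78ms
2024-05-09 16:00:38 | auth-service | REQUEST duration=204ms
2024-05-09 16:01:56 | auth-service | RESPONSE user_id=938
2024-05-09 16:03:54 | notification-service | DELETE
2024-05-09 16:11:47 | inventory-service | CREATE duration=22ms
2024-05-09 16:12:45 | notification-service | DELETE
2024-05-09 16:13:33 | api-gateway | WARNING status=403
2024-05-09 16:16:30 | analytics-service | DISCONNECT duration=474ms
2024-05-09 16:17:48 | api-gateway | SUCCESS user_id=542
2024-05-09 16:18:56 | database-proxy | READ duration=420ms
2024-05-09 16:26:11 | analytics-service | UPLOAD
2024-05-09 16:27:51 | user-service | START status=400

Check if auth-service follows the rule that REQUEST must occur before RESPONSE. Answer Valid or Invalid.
Valid

To validate ordering:

1. Required order: REQUEST → RESPONSE
2. Rule: REQUEST must occur before RESPONSE
3. Check actual order of events for auth-service
4. Result: Valid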